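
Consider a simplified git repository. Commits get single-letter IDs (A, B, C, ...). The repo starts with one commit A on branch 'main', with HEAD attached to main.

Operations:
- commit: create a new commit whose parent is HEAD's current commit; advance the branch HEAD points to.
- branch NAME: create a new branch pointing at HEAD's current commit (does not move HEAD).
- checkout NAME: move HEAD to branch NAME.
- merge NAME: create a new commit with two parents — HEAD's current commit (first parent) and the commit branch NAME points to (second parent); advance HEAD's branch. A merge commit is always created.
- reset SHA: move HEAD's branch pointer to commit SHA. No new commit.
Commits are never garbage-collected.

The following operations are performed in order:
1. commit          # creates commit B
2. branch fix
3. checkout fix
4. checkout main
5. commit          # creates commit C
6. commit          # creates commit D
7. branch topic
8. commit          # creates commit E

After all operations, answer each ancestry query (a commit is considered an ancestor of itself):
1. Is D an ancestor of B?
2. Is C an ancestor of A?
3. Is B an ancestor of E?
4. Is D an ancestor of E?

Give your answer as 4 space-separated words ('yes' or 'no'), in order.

After op 1 (commit): HEAD=main@B [main=B]
After op 2 (branch): HEAD=main@B [fix=B main=B]
After op 3 (checkout): HEAD=fix@B [fix=B main=B]
After op 4 (checkout): HEAD=main@B [fix=B main=B]
After op 5 (commit): HEAD=main@C [fix=B main=C]
After op 6 (commit): HEAD=main@D [fix=B main=D]
After op 7 (branch): HEAD=main@D [fix=B main=D topic=D]
After op 8 (commit): HEAD=main@E [fix=B main=E topic=D]
ancestors(B) = {A,B}; D in? no
ancestors(A) = {A}; C in? no
ancestors(E) = {A,B,C,D,E}; B in? yes
ancestors(E) = {A,B,C,D,E}; D in? yes

Answer: no no yes yes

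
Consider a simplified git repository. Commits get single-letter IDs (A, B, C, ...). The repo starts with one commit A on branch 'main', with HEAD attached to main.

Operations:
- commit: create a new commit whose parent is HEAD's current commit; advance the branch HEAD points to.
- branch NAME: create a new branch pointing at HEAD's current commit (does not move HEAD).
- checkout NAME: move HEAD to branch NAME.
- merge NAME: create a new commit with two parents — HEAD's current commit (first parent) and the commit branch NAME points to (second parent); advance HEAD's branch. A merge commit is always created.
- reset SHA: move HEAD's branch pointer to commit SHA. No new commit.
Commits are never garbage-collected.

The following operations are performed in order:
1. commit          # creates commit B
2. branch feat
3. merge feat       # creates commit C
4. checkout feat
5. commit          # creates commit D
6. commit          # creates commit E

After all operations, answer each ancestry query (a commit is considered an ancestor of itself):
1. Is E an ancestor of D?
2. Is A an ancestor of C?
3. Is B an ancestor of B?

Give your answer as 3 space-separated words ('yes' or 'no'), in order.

Answer: no yes yes

Derivation:
After op 1 (commit): HEAD=main@B [main=B]
After op 2 (branch): HEAD=main@B [feat=B main=B]
After op 3 (merge): HEAD=main@C [feat=B main=C]
After op 4 (checkout): HEAD=feat@B [feat=B main=C]
After op 5 (commit): HEAD=feat@D [feat=D main=C]
After op 6 (commit): HEAD=feat@E [feat=E main=C]
ancestors(D) = {A,B,D}; E in? no
ancestors(C) = {A,B,C}; A in? yes
ancestors(B) = {A,B}; B in? yes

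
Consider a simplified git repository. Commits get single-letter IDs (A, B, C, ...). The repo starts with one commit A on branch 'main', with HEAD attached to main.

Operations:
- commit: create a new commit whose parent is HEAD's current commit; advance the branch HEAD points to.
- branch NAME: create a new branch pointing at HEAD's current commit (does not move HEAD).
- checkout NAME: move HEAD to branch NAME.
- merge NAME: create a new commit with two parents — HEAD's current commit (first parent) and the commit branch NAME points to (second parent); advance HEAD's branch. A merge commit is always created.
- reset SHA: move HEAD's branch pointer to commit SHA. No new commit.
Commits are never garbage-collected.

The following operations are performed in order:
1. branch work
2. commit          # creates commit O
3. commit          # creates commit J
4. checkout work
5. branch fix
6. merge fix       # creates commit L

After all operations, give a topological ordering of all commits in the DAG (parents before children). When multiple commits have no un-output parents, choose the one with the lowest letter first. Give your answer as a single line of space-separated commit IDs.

After op 1 (branch): HEAD=main@A [main=A work=A]
After op 2 (commit): HEAD=main@O [main=O work=A]
After op 3 (commit): HEAD=main@J [main=J work=A]
After op 4 (checkout): HEAD=work@A [main=J work=A]
After op 5 (branch): HEAD=work@A [fix=A main=J work=A]
After op 6 (merge): HEAD=work@L [fix=A main=J work=L]
commit A: parents=[]
commit J: parents=['O']
commit L: parents=['A', 'A']
commit O: parents=['A']

Answer: A L O J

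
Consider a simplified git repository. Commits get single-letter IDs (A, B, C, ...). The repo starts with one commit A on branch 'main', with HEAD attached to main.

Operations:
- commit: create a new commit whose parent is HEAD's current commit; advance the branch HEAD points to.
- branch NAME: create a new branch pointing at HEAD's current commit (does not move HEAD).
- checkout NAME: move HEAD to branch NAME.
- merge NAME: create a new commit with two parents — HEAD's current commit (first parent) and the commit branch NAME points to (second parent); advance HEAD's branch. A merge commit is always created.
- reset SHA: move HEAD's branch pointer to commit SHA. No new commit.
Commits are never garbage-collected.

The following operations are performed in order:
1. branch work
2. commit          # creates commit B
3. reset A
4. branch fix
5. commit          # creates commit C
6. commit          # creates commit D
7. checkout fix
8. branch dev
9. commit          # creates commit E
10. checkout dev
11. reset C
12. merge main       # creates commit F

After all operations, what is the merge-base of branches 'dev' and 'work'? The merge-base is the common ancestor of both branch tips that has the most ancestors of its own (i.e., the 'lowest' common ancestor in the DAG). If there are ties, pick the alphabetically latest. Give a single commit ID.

After op 1 (branch): HEAD=main@A [main=A work=A]
After op 2 (commit): HEAD=main@B [main=B work=A]
After op 3 (reset): HEAD=main@A [main=A work=A]
After op 4 (branch): HEAD=main@A [fix=A main=A work=A]
After op 5 (commit): HEAD=main@C [fix=A main=C work=A]
After op 6 (commit): HEAD=main@D [fix=A main=D work=A]
After op 7 (checkout): HEAD=fix@A [fix=A main=D work=A]
After op 8 (branch): HEAD=fix@A [dev=A fix=A main=D work=A]
After op 9 (commit): HEAD=fix@E [dev=A fix=E main=D work=A]
After op 10 (checkout): HEAD=dev@A [dev=A fix=E main=D work=A]
After op 11 (reset): HEAD=dev@C [dev=C fix=E main=D work=A]
After op 12 (merge): HEAD=dev@F [dev=F fix=E main=D work=A]
ancestors(dev=F): ['A', 'C', 'D', 'F']
ancestors(work=A): ['A']
common: ['A']

Answer: A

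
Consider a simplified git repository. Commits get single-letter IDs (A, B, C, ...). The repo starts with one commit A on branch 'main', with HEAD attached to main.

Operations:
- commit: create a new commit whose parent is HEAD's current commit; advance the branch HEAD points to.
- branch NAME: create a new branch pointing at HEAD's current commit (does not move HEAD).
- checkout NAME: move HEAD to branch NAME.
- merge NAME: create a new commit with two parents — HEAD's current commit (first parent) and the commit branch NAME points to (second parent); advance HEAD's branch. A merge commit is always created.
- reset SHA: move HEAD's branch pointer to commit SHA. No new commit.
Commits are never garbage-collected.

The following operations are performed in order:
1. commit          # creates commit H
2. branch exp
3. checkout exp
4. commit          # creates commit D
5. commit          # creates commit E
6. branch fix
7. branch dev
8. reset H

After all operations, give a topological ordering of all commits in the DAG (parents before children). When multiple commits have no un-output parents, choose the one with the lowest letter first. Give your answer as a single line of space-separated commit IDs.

Answer: A H D E

Derivation:
After op 1 (commit): HEAD=main@H [main=H]
After op 2 (branch): HEAD=main@H [exp=H main=H]
After op 3 (checkout): HEAD=exp@H [exp=H main=H]
After op 4 (commit): HEAD=exp@D [exp=D main=H]
After op 5 (commit): HEAD=exp@E [exp=E main=H]
After op 6 (branch): HEAD=exp@E [exp=E fix=E main=H]
After op 7 (branch): HEAD=exp@E [dev=E exp=E fix=E main=H]
After op 8 (reset): HEAD=exp@H [dev=E exp=H fix=E main=H]
commit A: parents=[]
commit D: parents=['H']
commit E: parents=['D']
commit H: parents=['A']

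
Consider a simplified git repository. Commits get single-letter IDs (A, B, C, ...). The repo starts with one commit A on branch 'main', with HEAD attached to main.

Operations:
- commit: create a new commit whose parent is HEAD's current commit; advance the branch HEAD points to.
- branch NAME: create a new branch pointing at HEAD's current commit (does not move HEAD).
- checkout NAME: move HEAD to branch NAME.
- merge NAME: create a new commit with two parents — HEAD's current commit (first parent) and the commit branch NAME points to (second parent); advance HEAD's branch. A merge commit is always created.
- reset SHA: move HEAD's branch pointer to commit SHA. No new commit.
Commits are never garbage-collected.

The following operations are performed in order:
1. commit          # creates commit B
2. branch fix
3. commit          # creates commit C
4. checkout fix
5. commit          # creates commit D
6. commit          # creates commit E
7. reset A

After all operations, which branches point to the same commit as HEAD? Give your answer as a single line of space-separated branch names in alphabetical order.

After op 1 (commit): HEAD=main@B [main=B]
After op 2 (branch): HEAD=main@B [fix=B main=B]
After op 3 (commit): HEAD=main@C [fix=B main=C]
After op 4 (checkout): HEAD=fix@B [fix=B main=C]
After op 5 (commit): HEAD=fix@D [fix=D main=C]
After op 6 (commit): HEAD=fix@E [fix=E main=C]
After op 7 (reset): HEAD=fix@A [fix=A main=C]

Answer: fix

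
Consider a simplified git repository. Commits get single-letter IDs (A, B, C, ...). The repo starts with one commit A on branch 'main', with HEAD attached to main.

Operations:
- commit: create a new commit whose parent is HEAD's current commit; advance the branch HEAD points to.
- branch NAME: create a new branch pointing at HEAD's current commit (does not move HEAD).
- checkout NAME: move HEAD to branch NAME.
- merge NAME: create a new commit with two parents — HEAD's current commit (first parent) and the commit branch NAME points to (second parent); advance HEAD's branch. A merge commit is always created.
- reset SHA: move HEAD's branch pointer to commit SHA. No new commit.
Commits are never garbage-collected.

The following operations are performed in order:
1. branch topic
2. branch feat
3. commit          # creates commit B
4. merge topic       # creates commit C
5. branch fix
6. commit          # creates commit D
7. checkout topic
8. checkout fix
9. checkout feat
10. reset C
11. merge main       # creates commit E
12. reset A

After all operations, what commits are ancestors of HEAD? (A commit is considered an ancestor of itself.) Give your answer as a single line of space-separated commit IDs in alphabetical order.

After op 1 (branch): HEAD=main@A [main=A topic=A]
After op 2 (branch): HEAD=main@A [feat=A main=A topic=A]
After op 3 (commit): HEAD=main@B [feat=A main=B topic=A]
After op 4 (merge): HEAD=main@C [feat=A main=C topic=A]
After op 5 (branch): HEAD=main@C [feat=A fix=C main=C topic=A]
After op 6 (commit): HEAD=main@D [feat=A fix=C main=D topic=A]
After op 7 (checkout): HEAD=topic@A [feat=A fix=C main=D topic=A]
After op 8 (checkout): HEAD=fix@C [feat=A fix=C main=D topic=A]
After op 9 (checkout): HEAD=feat@A [feat=A fix=C main=D topic=A]
After op 10 (reset): HEAD=feat@C [feat=C fix=C main=D topic=A]
After op 11 (merge): HEAD=feat@E [feat=E fix=C main=D topic=A]
After op 12 (reset): HEAD=feat@A [feat=A fix=C main=D topic=A]

Answer: A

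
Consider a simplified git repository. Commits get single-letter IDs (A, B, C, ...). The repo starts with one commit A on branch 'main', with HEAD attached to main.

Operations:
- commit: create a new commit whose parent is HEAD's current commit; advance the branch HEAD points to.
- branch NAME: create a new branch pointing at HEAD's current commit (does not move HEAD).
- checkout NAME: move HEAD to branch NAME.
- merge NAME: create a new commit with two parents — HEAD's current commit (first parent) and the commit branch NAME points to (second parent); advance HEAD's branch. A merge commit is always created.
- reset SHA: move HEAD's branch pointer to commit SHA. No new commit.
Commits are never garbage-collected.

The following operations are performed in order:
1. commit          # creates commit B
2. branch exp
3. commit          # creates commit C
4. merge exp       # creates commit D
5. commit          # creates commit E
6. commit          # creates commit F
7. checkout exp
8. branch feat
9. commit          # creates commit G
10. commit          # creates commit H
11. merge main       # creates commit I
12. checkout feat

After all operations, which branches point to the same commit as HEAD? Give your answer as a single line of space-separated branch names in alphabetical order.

After op 1 (commit): HEAD=main@B [main=B]
After op 2 (branch): HEAD=main@B [exp=B main=B]
After op 3 (commit): HEAD=main@C [exp=B main=C]
After op 4 (merge): HEAD=main@D [exp=B main=D]
After op 5 (commit): HEAD=main@E [exp=B main=E]
After op 6 (commit): HEAD=main@F [exp=B main=F]
After op 7 (checkout): HEAD=exp@B [exp=B main=F]
After op 8 (branch): HEAD=exp@B [exp=B feat=B main=F]
After op 9 (commit): HEAD=exp@G [exp=G feat=B main=F]
After op 10 (commit): HEAD=exp@H [exp=H feat=B main=F]
After op 11 (merge): HEAD=exp@I [exp=I feat=B main=F]
After op 12 (checkout): HEAD=feat@B [exp=I feat=B main=F]

Answer: feat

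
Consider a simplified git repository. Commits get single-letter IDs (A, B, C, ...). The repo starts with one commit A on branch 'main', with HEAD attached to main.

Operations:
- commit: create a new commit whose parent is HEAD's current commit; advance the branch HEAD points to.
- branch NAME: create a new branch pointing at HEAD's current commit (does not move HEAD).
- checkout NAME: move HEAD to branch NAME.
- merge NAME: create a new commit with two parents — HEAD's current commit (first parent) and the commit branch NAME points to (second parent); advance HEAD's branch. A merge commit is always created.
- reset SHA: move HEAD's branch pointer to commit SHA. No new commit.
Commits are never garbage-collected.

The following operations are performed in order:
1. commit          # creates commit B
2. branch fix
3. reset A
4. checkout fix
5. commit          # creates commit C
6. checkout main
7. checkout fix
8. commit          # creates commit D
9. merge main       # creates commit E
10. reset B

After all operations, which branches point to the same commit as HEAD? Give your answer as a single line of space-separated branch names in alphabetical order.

Answer: fix

Derivation:
After op 1 (commit): HEAD=main@B [main=B]
After op 2 (branch): HEAD=main@B [fix=B main=B]
After op 3 (reset): HEAD=main@A [fix=B main=A]
After op 4 (checkout): HEAD=fix@B [fix=B main=A]
After op 5 (commit): HEAD=fix@C [fix=C main=A]
After op 6 (checkout): HEAD=main@A [fix=C main=A]
After op 7 (checkout): HEAD=fix@C [fix=C main=A]
After op 8 (commit): HEAD=fix@D [fix=D main=A]
After op 9 (merge): HEAD=fix@E [fix=E main=A]
After op 10 (reset): HEAD=fix@B [fix=B main=A]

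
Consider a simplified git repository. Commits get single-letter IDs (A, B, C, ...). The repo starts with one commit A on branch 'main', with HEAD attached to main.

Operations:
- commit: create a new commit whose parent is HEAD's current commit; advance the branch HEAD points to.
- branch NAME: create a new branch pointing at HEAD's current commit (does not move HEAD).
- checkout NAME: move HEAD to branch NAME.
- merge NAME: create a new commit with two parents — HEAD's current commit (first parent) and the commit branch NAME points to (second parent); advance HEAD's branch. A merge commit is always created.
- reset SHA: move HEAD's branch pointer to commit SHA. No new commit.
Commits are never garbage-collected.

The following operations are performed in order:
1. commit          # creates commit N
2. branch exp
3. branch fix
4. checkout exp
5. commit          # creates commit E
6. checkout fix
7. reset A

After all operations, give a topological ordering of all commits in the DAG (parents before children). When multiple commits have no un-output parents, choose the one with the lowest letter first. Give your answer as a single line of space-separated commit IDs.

After op 1 (commit): HEAD=main@N [main=N]
After op 2 (branch): HEAD=main@N [exp=N main=N]
After op 3 (branch): HEAD=main@N [exp=N fix=N main=N]
After op 4 (checkout): HEAD=exp@N [exp=N fix=N main=N]
After op 5 (commit): HEAD=exp@E [exp=E fix=N main=N]
After op 6 (checkout): HEAD=fix@N [exp=E fix=N main=N]
After op 7 (reset): HEAD=fix@A [exp=E fix=A main=N]
commit A: parents=[]
commit E: parents=['N']
commit N: parents=['A']

Answer: A N E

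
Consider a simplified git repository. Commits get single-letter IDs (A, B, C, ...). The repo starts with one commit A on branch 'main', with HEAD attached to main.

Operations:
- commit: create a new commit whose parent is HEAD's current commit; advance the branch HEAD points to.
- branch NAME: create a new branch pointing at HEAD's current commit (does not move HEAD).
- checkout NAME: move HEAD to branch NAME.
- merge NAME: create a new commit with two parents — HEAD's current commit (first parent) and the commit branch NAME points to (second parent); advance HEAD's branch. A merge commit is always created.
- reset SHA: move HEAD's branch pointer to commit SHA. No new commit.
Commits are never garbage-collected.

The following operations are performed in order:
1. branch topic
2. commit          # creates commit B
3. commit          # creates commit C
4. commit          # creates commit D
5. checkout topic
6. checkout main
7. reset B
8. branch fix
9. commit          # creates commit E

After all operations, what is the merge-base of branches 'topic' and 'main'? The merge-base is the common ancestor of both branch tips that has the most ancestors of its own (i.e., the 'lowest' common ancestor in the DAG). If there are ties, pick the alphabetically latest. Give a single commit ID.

Answer: A

Derivation:
After op 1 (branch): HEAD=main@A [main=A topic=A]
After op 2 (commit): HEAD=main@B [main=B topic=A]
After op 3 (commit): HEAD=main@C [main=C topic=A]
After op 4 (commit): HEAD=main@D [main=D topic=A]
After op 5 (checkout): HEAD=topic@A [main=D topic=A]
After op 6 (checkout): HEAD=main@D [main=D topic=A]
After op 7 (reset): HEAD=main@B [main=B topic=A]
After op 8 (branch): HEAD=main@B [fix=B main=B topic=A]
After op 9 (commit): HEAD=main@E [fix=B main=E topic=A]
ancestors(topic=A): ['A']
ancestors(main=E): ['A', 'B', 'E']
common: ['A']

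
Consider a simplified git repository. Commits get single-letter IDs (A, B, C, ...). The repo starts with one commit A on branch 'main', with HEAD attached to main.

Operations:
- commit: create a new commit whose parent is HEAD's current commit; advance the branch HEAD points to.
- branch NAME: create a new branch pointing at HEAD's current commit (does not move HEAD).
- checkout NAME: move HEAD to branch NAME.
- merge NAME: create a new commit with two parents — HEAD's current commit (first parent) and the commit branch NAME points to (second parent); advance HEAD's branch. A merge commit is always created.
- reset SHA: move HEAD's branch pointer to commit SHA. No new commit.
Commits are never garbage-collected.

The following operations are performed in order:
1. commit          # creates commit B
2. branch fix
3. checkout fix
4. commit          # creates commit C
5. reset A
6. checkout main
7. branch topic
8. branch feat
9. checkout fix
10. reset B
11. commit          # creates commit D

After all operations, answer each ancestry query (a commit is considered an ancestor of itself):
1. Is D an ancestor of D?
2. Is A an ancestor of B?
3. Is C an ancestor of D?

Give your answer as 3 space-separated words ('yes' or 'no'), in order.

Answer: yes yes no

Derivation:
After op 1 (commit): HEAD=main@B [main=B]
After op 2 (branch): HEAD=main@B [fix=B main=B]
After op 3 (checkout): HEAD=fix@B [fix=B main=B]
After op 4 (commit): HEAD=fix@C [fix=C main=B]
After op 5 (reset): HEAD=fix@A [fix=A main=B]
After op 6 (checkout): HEAD=main@B [fix=A main=B]
After op 7 (branch): HEAD=main@B [fix=A main=B topic=B]
After op 8 (branch): HEAD=main@B [feat=B fix=A main=B topic=B]
After op 9 (checkout): HEAD=fix@A [feat=B fix=A main=B topic=B]
After op 10 (reset): HEAD=fix@B [feat=B fix=B main=B topic=B]
After op 11 (commit): HEAD=fix@D [feat=B fix=D main=B topic=B]
ancestors(D) = {A,B,D}; D in? yes
ancestors(B) = {A,B}; A in? yes
ancestors(D) = {A,B,D}; C in? no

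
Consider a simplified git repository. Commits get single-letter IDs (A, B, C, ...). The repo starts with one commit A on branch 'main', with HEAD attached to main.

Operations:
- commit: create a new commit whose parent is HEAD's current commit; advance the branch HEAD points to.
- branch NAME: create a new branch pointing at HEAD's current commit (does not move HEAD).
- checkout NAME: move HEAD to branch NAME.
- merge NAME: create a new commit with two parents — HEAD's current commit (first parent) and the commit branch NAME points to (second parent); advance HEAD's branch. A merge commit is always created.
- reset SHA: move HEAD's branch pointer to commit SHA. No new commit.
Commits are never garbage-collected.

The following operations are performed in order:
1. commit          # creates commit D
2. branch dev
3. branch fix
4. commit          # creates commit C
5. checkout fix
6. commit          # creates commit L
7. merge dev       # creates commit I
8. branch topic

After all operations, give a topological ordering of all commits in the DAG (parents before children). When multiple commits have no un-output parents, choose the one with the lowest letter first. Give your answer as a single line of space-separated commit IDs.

Answer: A D C L I

Derivation:
After op 1 (commit): HEAD=main@D [main=D]
After op 2 (branch): HEAD=main@D [dev=D main=D]
After op 3 (branch): HEAD=main@D [dev=D fix=D main=D]
After op 4 (commit): HEAD=main@C [dev=D fix=D main=C]
After op 5 (checkout): HEAD=fix@D [dev=D fix=D main=C]
After op 6 (commit): HEAD=fix@L [dev=D fix=L main=C]
After op 7 (merge): HEAD=fix@I [dev=D fix=I main=C]
After op 8 (branch): HEAD=fix@I [dev=D fix=I main=C topic=I]
commit A: parents=[]
commit C: parents=['D']
commit D: parents=['A']
commit I: parents=['L', 'D']
commit L: parents=['D']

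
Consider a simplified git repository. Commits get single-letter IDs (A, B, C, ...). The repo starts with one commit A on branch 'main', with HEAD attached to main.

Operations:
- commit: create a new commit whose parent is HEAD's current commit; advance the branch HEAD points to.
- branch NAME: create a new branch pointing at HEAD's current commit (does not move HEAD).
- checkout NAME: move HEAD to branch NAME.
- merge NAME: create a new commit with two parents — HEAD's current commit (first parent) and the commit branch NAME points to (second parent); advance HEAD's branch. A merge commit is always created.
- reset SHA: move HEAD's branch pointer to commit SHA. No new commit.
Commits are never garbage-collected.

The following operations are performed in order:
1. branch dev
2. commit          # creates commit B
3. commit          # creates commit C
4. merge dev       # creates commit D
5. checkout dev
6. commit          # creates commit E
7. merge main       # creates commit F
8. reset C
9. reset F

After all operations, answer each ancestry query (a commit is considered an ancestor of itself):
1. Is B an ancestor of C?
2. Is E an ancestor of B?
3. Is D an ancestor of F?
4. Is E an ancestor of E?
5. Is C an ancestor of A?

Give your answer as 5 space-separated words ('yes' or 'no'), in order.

Answer: yes no yes yes no

Derivation:
After op 1 (branch): HEAD=main@A [dev=A main=A]
After op 2 (commit): HEAD=main@B [dev=A main=B]
After op 3 (commit): HEAD=main@C [dev=A main=C]
After op 4 (merge): HEAD=main@D [dev=A main=D]
After op 5 (checkout): HEAD=dev@A [dev=A main=D]
After op 6 (commit): HEAD=dev@E [dev=E main=D]
After op 7 (merge): HEAD=dev@F [dev=F main=D]
After op 8 (reset): HEAD=dev@C [dev=C main=D]
After op 9 (reset): HEAD=dev@F [dev=F main=D]
ancestors(C) = {A,B,C}; B in? yes
ancestors(B) = {A,B}; E in? no
ancestors(F) = {A,B,C,D,E,F}; D in? yes
ancestors(E) = {A,E}; E in? yes
ancestors(A) = {A}; C in? no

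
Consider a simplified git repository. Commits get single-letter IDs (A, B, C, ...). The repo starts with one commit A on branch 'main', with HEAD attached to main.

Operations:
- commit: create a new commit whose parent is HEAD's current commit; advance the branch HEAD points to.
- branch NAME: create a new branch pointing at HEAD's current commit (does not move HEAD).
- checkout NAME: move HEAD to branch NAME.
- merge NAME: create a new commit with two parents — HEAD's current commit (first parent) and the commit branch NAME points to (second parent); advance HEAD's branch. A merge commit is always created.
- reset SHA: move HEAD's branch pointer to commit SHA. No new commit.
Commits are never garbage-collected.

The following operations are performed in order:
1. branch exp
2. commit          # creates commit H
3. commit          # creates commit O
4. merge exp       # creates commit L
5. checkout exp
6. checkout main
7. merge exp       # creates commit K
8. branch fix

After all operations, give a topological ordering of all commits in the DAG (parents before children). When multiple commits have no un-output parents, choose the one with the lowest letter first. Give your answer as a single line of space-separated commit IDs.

After op 1 (branch): HEAD=main@A [exp=A main=A]
After op 2 (commit): HEAD=main@H [exp=A main=H]
After op 3 (commit): HEAD=main@O [exp=A main=O]
After op 4 (merge): HEAD=main@L [exp=A main=L]
After op 5 (checkout): HEAD=exp@A [exp=A main=L]
After op 6 (checkout): HEAD=main@L [exp=A main=L]
After op 7 (merge): HEAD=main@K [exp=A main=K]
After op 8 (branch): HEAD=main@K [exp=A fix=K main=K]
commit A: parents=[]
commit H: parents=['A']
commit K: parents=['L', 'A']
commit L: parents=['O', 'A']
commit O: parents=['H']

Answer: A H O L K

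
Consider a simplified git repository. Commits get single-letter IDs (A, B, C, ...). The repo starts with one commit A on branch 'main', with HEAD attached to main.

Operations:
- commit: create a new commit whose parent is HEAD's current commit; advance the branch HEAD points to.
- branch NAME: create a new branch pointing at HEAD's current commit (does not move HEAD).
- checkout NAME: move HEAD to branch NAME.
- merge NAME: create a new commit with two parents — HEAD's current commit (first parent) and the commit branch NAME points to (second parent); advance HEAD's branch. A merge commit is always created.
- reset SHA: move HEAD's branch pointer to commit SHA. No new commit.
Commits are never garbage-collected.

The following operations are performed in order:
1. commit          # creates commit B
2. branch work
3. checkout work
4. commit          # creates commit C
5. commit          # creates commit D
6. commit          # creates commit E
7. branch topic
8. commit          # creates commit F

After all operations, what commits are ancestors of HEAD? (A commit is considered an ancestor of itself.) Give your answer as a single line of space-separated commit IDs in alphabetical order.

Answer: A B C D E F

Derivation:
After op 1 (commit): HEAD=main@B [main=B]
After op 2 (branch): HEAD=main@B [main=B work=B]
After op 3 (checkout): HEAD=work@B [main=B work=B]
After op 4 (commit): HEAD=work@C [main=B work=C]
After op 5 (commit): HEAD=work@D [main=B work=D]
After op 6 (commit): HEAD=work@E [main=B work=E]
After op 7 (branch): HEAD=work@E [main=B topic=E work=E]
After op 8 (commit): HEAD=work@F [main=B topic=E work=F]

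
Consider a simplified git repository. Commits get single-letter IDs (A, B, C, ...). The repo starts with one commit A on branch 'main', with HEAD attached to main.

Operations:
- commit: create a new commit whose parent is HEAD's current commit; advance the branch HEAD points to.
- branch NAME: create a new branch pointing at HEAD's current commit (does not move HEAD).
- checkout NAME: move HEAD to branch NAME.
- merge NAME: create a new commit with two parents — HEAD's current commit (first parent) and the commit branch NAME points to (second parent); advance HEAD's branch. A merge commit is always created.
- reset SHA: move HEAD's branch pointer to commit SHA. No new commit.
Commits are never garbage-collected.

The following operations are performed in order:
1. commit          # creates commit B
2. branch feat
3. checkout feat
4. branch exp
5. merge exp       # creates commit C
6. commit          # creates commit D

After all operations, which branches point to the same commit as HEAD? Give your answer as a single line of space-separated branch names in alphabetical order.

After op 1 (commit): HEAD=main@B [main=B]
After op 2 (branch): HEAD=main@B [feat=B main=B]
After op 3 (checkout): HEAD=feat@B [feat=B main=B]
After op 4 (branch): HEAD=feat@B [exp=B feat=B main=B]
After op 5 (merge): HEAD=feat@C [exp=B feat=C main=B]
After op 6 (commit): HEAD=feat@D [exp=B feat=D main=B]

Answer: feat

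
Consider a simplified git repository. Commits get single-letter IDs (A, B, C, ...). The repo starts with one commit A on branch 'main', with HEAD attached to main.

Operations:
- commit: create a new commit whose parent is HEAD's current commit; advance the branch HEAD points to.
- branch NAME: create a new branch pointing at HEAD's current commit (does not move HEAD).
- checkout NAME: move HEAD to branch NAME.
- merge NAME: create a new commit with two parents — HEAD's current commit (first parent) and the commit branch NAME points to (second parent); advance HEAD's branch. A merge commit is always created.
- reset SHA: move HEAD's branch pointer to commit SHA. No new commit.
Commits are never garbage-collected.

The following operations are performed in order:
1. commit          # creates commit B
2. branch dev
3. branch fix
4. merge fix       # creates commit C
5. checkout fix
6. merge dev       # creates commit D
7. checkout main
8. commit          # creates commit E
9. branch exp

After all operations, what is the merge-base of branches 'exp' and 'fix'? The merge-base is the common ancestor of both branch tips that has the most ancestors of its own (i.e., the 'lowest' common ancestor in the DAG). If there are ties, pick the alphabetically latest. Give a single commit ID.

After op 1 (commit): HEAD=main@B [main=B]
After op 2 (branch): HEAD=main@B [dev=B main=B]
After op 3 (branch): HEAD=main@B [dev=B fix=B main=B]
After op 4 (merge): HEAD=main@C [dev=B fix=B main=C]
After op 5 (checkout): HEAD=fix@B [dev=B fix=B main=C]
After op 6 (merge): HEAD=fix@D [dev=B fix=D main=C]
After op 7 (checkout): HEAD=main@C [dev=B fix=D main=C]
After op 8 (commit): HEAD=main@E [dev=B fix=D main=E]
After op 9 (branch): HEAD=main@E [dev=B exp=E fix=D main=E]
ancestors(exp=E): ['A', 'B', 'C', 'E']
ancestors(fix=D): ['A', 'B', 'D']
common: ['A', 'B']

Answer: B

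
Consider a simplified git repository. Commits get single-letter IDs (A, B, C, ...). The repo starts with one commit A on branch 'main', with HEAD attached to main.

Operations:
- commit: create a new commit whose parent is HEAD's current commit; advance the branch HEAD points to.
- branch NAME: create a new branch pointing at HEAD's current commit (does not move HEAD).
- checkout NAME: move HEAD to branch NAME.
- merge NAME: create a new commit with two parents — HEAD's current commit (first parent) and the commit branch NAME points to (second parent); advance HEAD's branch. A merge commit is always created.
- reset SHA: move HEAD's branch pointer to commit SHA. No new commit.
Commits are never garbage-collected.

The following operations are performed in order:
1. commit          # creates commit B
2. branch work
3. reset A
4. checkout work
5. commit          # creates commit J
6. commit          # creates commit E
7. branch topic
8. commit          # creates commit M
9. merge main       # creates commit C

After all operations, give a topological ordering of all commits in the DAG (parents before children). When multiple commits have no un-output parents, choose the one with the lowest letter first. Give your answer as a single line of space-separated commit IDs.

After op 1 (commit): HEAD=main@B [main=B]
After op 2 (branch): HEAD=main@B [main=B work=B]
After op 3 (reset): HEAD=main@A [main=A work=B]
After op 4 (checkout): HEAD=work@B [main=A work=B]
After op 5 (commit): HEAD=work@J [main=A work=J]
After op 6 (commit): HEAD=work@E [main=A work=E]
After op 7 (branch): HEAD=work@E [main=A topic=E work=E]
After op 8 (commit): HEAD=work@M [main=A topic=E work=M]
After op 9 (merge): HEAD=work@C [main=A topic=E work=C]
commit A: parents=[]
commit B: parents=['A']
commit C: parents=['M', 'A']
commit E: parents=['J']
commit J: parents=['B']
commit M: parents=['E']

Answer: A B J E M C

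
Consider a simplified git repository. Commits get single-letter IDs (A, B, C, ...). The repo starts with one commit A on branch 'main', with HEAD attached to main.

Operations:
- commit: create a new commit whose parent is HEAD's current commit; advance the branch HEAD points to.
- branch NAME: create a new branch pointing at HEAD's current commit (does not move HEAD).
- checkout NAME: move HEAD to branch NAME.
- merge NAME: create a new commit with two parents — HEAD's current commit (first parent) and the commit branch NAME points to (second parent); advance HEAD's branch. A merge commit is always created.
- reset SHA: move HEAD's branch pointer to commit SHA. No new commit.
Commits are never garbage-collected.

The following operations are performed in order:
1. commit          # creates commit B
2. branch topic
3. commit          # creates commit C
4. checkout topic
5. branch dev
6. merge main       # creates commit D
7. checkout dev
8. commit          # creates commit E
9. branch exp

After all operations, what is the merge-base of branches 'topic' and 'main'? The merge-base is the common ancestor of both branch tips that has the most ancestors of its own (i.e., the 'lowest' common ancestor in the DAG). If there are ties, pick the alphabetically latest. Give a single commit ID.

After op 1 (commit): HEAD=main@B [main=B]
After op 2 (branch): HEAD=main@B [main=B topic=B]
After op 3 (commit): HEAD=main@C [main=C topic=B]
After op 4 (checkout): HEAD=topic@B [main=C topic=B]
After op 5 (branch): HEAD=topic@B [dev=B main=C topic=B]
After op 6 (merge): HEAD=topic@D [dev=B main=C topic=D]
After op 7 (checkout): HEAD=dev@B [dev=B main=C topic=D]
After op 8 (commit): HEAD=dev@E [dev=E main=C topic=D]
After op 9 (branch): HEAD=dev@E [dev=E exp=E main=C topic=D]
ancestors(topic=D): ['A', 'B', 'C', 'D']
ancestors(main=C): ['A', 'B', 'C']
common: ['A', 'B', 'C']

Answer: C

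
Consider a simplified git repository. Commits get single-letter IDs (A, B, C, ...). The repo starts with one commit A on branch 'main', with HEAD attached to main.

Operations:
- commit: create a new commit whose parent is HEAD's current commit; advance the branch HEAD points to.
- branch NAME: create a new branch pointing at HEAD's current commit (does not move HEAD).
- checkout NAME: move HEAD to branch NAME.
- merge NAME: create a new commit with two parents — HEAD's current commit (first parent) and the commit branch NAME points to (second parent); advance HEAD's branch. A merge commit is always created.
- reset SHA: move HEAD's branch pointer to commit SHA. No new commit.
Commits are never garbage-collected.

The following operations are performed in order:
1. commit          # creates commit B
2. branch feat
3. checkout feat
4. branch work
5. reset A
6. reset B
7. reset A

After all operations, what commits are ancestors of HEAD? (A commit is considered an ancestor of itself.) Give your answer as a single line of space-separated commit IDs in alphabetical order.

After op 1 (commit): HEAD=main@B [main=B]
After op 2 (branch): HEAD=main@B [feat=B main=B]
After op 3 (checkout): HEAD=feat@B [feat=B main=B]
After op 4 (branch): HEAD=feat@B [feat=B main=B work=B]
After op 5 (reset): HEAD=feat@A [feat=A main=B work=B]
After op 6 (reset): HEAD=feat@B [feat=B main=B work=B]
After op 7 (reset): HEAD=feat@A [feat=A main=B work=B]

Answer: A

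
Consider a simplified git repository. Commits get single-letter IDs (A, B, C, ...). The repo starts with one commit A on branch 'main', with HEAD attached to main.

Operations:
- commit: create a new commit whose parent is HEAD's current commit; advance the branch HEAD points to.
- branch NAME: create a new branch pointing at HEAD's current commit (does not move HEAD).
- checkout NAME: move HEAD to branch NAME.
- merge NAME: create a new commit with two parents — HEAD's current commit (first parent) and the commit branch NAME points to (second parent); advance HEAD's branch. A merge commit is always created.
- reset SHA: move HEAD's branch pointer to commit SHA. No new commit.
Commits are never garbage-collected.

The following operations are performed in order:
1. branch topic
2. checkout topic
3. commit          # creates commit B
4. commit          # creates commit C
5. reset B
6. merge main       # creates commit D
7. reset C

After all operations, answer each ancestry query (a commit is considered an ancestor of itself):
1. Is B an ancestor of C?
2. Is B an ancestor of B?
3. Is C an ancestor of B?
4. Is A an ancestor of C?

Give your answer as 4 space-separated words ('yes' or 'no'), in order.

Answer: yes yes no yes

Derivation:
After op 1 (branch): HEAD=main@A [main=A topic=A]
After op 2 (checkout): HEAD=topic@A [main=A topic=A]
After op 3 (commit): HEAD=topic@B [main=A topic=B]
After op 4 (commit): HEAD=topic@C [main=A topic=C]
After op 5 (reset): HEAD=topic@B [main=A topic=B]
After op 6 (merge): HEAD=topic@D [main=A topic=D]
After op 7 (reset): HEAD=topic@C [main=A topic=C]
ancestors(C) = {A,B,C}; B in? yes
ancestors(B) = {A,B}; B in? yes
ancestors(B) = {A,B}; C in? no
ancestors(C) = {A,B,C}; A in? yes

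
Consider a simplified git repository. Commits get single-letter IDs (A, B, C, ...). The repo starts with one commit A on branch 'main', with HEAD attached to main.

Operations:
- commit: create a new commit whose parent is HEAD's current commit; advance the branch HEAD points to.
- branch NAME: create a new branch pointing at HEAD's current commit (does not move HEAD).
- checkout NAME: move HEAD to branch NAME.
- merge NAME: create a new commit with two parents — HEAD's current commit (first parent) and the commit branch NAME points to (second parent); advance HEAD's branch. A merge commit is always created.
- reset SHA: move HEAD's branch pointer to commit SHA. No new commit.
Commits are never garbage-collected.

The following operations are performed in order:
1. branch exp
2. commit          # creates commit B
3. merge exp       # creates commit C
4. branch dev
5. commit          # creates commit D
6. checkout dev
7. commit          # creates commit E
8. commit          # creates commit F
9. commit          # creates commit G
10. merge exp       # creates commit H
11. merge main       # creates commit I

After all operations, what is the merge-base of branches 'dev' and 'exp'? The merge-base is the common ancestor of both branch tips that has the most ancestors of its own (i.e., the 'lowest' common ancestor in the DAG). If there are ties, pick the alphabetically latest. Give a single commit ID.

Answer: A

Derivation:
After op 1 (branch): HEAD=main@A [exp=A main=A]
After op 2 (commit): HEAD=main@B [exp=A main=B]
After op 3 (merge): HEAD=main@C [exp=A main=C]
After op 4 (branch): HEAD=main@C [dev=C exp=A main=C]
After op 5 (commit): HEAD=main@D [dev=C exp=A main=D]
After op 6 (checkout): HEAD=dev@C [dev=C exp=A main=D]
After op 7 (commit): HEAD=dev@E [dev=E exp=A main=D]
After op 8 (commit): HEAD=dev@F [dev=F exp=A main=D]
After op 9 (commit): HEAD=dev@G [dev=G exp=A main=D]
After op 10 (merge): HEAD=dev@H [dev=H exp=A main=D]
After op 11 (merge): HEAD=dev@I [dev=I exp=A main=D]
ancestors(dev=I): ['A', 'B', 'C', 'D', 'E', 'F', 'G', 'H', 'I']
ancestors(exp=A): ['A']
common: ['A']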